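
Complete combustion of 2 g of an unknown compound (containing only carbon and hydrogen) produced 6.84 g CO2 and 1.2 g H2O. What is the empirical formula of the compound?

C7H6

mol C = 6.84 / 44.01 = 0.1554; mass C = 0.1554 × 12.01 = 1.867 g
mol H = 2 × (1.2 / 18.02) = 0.1332; mass H = 0.1332 × 1.008 = 0.1343 g
Ratios (÷ 0.1332): C 1.167, H 1.000
Scaling by 6: C 7.00, H 6.00 → C7H6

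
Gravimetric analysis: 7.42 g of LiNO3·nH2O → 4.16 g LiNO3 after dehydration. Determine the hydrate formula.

Mass of water lost = 7.42 − 4.16 = 3.26 g → 3.26 / 18.02 = 0.1809 mol H2O
Molar mass of LiNO3 = 68.95 g/mol → mol LiNO3 = 4.16 / 68.95 = 0.06033
n = 0.1809 / 0.06033 = 3.00 ≈ 3 → LiNO3·3H2O

LiNO3·3H2O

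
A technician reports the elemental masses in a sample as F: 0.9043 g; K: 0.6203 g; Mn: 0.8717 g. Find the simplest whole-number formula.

F3KMn

F: 0.9043 g ÷ 19.00 g/mol = 0.04759 mol
K: 0.6203 g ÷ 39.10 g/mol = 0.01586 mol
Mn: 0.8717 g ÷ 54.94 g/mol = 0.01587 mol
Divide by the smallest (0.01586 mol K): F 3.000, K 1.000, Mn 1.000
≈ 3:1:1 → F3KMn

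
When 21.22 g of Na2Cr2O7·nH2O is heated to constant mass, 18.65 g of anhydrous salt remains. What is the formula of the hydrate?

Mass of water lost = 21.22 − 18.65 = 2.57 g → 2.57 / 18.02 = 0.1426 mol H2O
Molar mass of Na2Cr2O7 = 261.98 g/mol → mol Na2Cr2O7 = 18.65 / 261.98 = 0.07119
n = 0.1426 / 0.07119 = 2.00 ≈ 2 → Na2Cr2O7·2H2O

Na2Cr2O7·2H2O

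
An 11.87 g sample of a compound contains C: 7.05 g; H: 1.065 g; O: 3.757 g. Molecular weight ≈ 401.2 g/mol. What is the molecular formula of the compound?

C20H36O8

n(C) = 7.05/12.01 = 0.587, n(H) = 1.065/1.008 = 1.057, n(O) = 3.757/16.00 = 0.2348
Ratios (÷ 0.2348): C 2.500, H 4.500, O 1.000
Scaling by 2: C 5.00, H 9.00, O 2.00 → C5H9O2
Empirical-formula mass = 101.12 g/mol
n = 401.2 / 101.12 = 3.97 ≈ 4
Molecular formula = (C5H9O2)×4 = C20H36O8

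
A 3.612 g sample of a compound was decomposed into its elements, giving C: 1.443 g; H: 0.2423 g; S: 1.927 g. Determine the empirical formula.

C2H4S

n(C) = 1.443/12.01 = 0.1201, n(H) = 0.2423/1.008 = 0.2404, n(S) = 1.927/32.07 = 0.06009
Smallest is S at 0.06009 mol; normalising gives C 2.000, H 4.000, S 1.000
→ C2H4S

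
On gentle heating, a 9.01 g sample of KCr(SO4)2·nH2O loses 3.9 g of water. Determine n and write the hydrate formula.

Mass of anhydrous KCr(SO4)2 = 9.01 − 3.9 = 5.11 g
mol H2O = 3.9 / 18.02 = 0.2164
Molar mass of KCr(SO4)2 = 283.24 g/mol → mol KCr(SO4)2 = 5.11 / 283.24 = 0.01804
n = 0.2164 / 0.01804 = 12.00 ≈ 12 → KCr(SO4)2·12H2O

KCr(SO4)2·12H2O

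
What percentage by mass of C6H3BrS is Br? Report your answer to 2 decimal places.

42.71%

Molar mass = 6(12.01) + 3(1.008) + 1(79.90) + 1(32.07) = 187.054 g/mol
Mass of Br per mole = 1 × 79.90 = 79.900 g
% Br = 79.900 / 187.054 × 100 = 42.71%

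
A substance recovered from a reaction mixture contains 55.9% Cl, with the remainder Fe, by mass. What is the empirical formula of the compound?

Assume 100 g: 55.9 g Cl, 44.1 g Fe.
n(Cl) = 55.9/35.45 = 1.577, n(Fe) = 44.1/55.85 = 0.7896
Ratios (÷ 0.7896): Cl 1.997, Fe 1.000
≈ 2:1 → Cl2Fe

Cl2Fe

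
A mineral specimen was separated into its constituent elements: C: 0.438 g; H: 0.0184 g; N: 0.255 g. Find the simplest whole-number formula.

C2HN

n(C) = 0.438/12.01 = 0.03647, n(H) = 0.0184/1.008 = 0.01825, n(N) = 0.255/14.01 = 0.0182
Divide by the smallest (0.0182 mol N): C 2.004, H 1.003, N 1.000
Ratio ≈ 2:1:1, so the empirical formula is C2HN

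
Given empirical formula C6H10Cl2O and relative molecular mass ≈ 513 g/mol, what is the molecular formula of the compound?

C18H30Cl6O3

Empirical-formula mass = 169.04 g/mol
n = 513 / 169.04 = 3.03 ≈ 3
Molecular formula = (C6H10Cl2O)3 = C18H30Cl6O3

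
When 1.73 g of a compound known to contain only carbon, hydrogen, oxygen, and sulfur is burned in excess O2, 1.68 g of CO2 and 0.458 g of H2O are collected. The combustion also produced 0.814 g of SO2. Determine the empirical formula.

C3H4O4S

mol C = 1.68 / 44.01 = 0.03817; mass C = 0.03817 × 12.01 = 0.4585 g
mol H = 2 × (0.458 / 18.02) = 0.05083; mass H = 0.05083 × 1.008 = 0.05124 g
mol S = 0.814 / 64.07 = 0.01270; mass S = 0.4074 g
mass O = 1.73 − (0.9171) = 0.8129 g → mol O = 0.05080
Ratios (÷ 0.0127): C 3.005, H 4.001, O 3.999, S 1.000
≈ 3:4:4:1 → C3H4O4S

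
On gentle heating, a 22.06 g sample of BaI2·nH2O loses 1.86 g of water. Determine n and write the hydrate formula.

BaI2·2H2O

Mass of anhydrous BaI2 = 22.06 − 1.86 = 20.2 g
mol H2O = 1.86 / 18.02 = 0.1032
Molar mass of BaI2 = 391.13 g/mol → mol BaI2 = 20.2 / 391.13 = 0.05165
n = 0.1032 / 0.05165 = 2.00 ≈ 2 → BaI2·2H2O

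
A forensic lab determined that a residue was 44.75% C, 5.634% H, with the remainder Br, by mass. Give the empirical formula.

Assume 100 g: 44.75 g C, 5.634 g H, 49.616 g Br.
n(C) = 44.75/12.01 = 3.726, n(H) = 5.634/1.008 = 5.589, n(Br) = 49.616/79.90 = 0.621
Ratios (÷ 0.621): C 6.000, H 9.001, Br 1.000
Ratio ≈ 6:9:1, so the empirical formula is C6H9Br

C6H9Br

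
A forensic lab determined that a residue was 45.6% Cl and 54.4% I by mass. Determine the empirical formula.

Assume 100 g: 45.6 g Cl, 54.4 g I.
Cl: 45.6 g ÷ 35.45 g/mol = 1.286 mol
I: 54.4 g ÷ 126.90 g/mol = 0.4287 mol
Divide by the smallest (0.4287 mol I): Cl 3.001, I 1.000
→ Cl3I

Cl3I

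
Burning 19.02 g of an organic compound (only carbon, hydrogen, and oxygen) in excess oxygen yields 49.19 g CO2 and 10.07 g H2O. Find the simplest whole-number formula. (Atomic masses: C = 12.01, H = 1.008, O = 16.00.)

C4H4O

mol C = 49.19 / 44.01 = 1.118; mass C = 1.118 × 12.01 = 13.42 g
mol H = 2 × (10.07 / 18.02) = 1.118; mass H = 1.118 × 1.008 = 1.127 g
mass O = 19.02 − (14.55) = 4.470 g → mol O = 0.2794
Ratios (÷ 0.2794): C 4.001, H 4.001, O 1.000
Ratio ≈ 4:4:1, so the empirical formula is C4H4O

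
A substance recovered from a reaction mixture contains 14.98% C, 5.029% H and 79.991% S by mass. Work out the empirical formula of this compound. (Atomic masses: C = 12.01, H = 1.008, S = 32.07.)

Assume 100 g: 14.98 g C, 5.029 g H, 79.991 g S.
C: 14.98 g ÷ 12.01 g/mol = 1.247 mol
H: 5.029 g ÷ 1.008 g/mol = 4.989 mol
S: 79.991 g ÷ 32.07 g/mol = 2.494 mol
Divide by the smallest (1.247 mol C): C 1.000, H 4.000, S 2.000
→ CH4S2

CH4S2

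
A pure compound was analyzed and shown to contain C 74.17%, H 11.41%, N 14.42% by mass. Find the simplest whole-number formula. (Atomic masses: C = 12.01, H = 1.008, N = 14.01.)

C6H11N

Assume 100 g: 74.17 g C, 11.41 g H, 14.42 g N.
n(C) = 74.17/12.01 = 6.176, n(H) = 11.41/1.008 = 11.32, n(N) = 14.42/14.01 = 1.029
Ratios (÷ 1.029): C 6.000, H 10.998, N 1.000
→ C6H11N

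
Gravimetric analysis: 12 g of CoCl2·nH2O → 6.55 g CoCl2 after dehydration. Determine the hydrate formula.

Mass of water lost = 12 − 6.55 = 5.45 g → 5.45 / 18.02 = 0.3024 mol H2O
Molar mass of CoCl2 = 129.83 g/mol → mol CoCl2 = 6.55 / 129.83 = 0.05045
n = 0.3024 / 0.05045 = 5.99 ≈ 6 → CoCl2·6H2O

CoCl2·6H2O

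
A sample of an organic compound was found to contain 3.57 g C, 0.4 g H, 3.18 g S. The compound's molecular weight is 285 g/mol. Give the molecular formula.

C12H16S4

n(C) = 3.57/12.01 = 0.2973, n(H) = 0.4/1.008 = 0.3968, n(S) = 3.18/32.07 = 0.09916
Smallest is S at 0.09916 mol; normalising gives C 2.998, H 4.002, S 1.000
→ C3H4S
Empirical-formula mass = 72.13 g/mol
n = 285 / 72.13 = 3.95 ≈ 4
Molecular formula = (C3H4S)×4 = C12H16S4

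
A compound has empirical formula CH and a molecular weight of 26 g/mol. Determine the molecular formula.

C2H2

Empirical-formula mass = 13.02 g/mol
n = 26 / 13.02 = 2.00 ≈ 2
Molecular formula = (CH)2 = C2H2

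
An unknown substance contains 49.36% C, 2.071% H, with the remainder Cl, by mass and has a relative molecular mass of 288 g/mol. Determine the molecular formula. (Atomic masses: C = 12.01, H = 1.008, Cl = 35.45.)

Assume 100 g: 49.36 g C, 2.071 g H, 48.569 g Cl.
C: 49.36 g ÷ 12.01 g/mol = 4.11 mol
H: 2.071 g ÷ 1.008 g/mol = 2.055 mol
Cl: 48.569 g ÷ 35.45 g/mol = 1.37 mol
Smallest is Cl at 1.37 mol; normalising gives C 3.000, H 1.500, Cl 1.000
Multiply by 2: C 6.00, H 3.00, Cl 2.00 → C6H3Cl2
Empirical-formula mass = 145.98 g/mol
n = 288 / 145.98 = 1.97 ≈ 2
Molecular formula = (C6H3Cl2)×2 = C12H6Cl4

C12H6Cl4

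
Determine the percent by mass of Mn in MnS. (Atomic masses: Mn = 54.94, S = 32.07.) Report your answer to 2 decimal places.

Molar mass = 1(54.94) + 1(32.07) = 87.010 g/mol
Mass of Mn per mole = 1 × 54.94 = 54.940 g
% Mn = 54.940 / 87.010 × 100 = 63.14%

63.14%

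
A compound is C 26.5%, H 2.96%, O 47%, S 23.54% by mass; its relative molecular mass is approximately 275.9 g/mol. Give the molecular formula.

Assume 100 g: 26.5 g C, 2.96 g H, 47 g O, 23.54 g S.
Moles — C: 26.5 / 12.01 = 2.206 mol; H: 2.96 / 1.008 = 2.937 mol; O: 47 / 16.00 = 2.938 mol; S: 23.54 / 32.07 = 0.734 mol
Ratios (÷ 0.734): C 3.006, H 4.001, O 4.002, S 1.000
→ C3H4O4S
Empirical-formula mass = 136.13 g/mol
n = 275.9 / 136.13 = 2.03 ≈ 2
Molecular formula = (C3H4O4S)×2 = C6H8O8S2

C6H8O8S2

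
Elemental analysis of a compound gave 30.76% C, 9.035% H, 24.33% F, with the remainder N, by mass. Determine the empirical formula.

Assume 100 g: 30.76 g C, 9.035 g H, 24.33 g F, 35.875 g N.
Moles — C: 30.76 / 12.01 = 2.561 mol; H: 9.035 / 1.008 = 8.963 mol; F: 24.33 / 19.00 = 1.281 mol; N: 35.875 / 14.01 = 2.561 mol
Divide by the smallest (1.281 mol F): C 2.000, H 7.000, F 1.000, N 2.000
→ C2H7FN2

C2H7FN2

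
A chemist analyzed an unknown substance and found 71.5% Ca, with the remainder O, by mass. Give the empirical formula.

Assume 100 g: 71.5 g Ca, 28.5 g O.
Moles — Ca: 71.5 / 40.08 = 1.784 mol; O: 28.5 / 16.00 = 1.781 mol
Ratios (÷ 1.781): Ca 1.002, O 1.000
→ CaO

CaO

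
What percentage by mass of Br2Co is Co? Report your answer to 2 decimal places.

26.94%

Molar mass = 2(79.90) + 1(58.93) = 218.730 g/mol
Mass of Co per mole = 1 × 58.93 = 58.930 g
% Co = 58.930 / 218.730 × 100 = 26.94%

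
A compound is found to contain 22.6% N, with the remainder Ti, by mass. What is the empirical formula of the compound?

NTi

Assume 100 g: 22.6 g N, 77.4 g Ti.
Moles — N: 22.6 / 14.01 = 1.613 mol; Ti: 77.4 / 47.87 = 1.617 mol
Smallest is N at 1.613 mol; normalising gives N 1.000, Ti 1.002
→ NTi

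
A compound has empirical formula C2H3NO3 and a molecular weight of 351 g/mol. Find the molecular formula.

C8H12N4O12

Empirical-formula mass = 89.05 g/mol
n = 351 / 89.05 = 3.94 ≈ 4
Molecular formula = (C2H3NO3)4 = C8H12N4O12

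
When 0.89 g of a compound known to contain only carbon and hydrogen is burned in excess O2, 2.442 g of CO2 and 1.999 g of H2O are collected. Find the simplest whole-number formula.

CH4

mol C = 2.442 / 44.01 = 0.05549; mass C = 0.05549 × 12.01 = 0.6664 g
mol H = 2 × (1.999 / 18.02) = 0.2219; mass H = 0.2219 × 1.008 = 0.2236 g
Divide by the smallest (0.05549 mol C): C 1.000, H 3.998
Ratio ≈ 1:4, so the empirical formula is CH4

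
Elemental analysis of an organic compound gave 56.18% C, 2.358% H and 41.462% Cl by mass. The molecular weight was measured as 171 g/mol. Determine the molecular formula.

C8H4Cl2

Assume 100 g: 56.18 g C, 2.358 g H, 41.462 g Cl.
n(C) = 56.18/12.01 = 4.678, n(H) = 2.358/1.008 = 2.339, n(Cl) = 41.462/35.45 = 1.17
Ratios (÷ 1.17): C 3.999, H 2.000, Cl 1.000
≈ 4:2:1 → C4H2Cl
Empirical-formula mass = 85.51 g/mol
n = 171 / 85.51 = 2.00 ≈ 2
Molecular formula = (C4H2Cl)×2 = C8H4Cl2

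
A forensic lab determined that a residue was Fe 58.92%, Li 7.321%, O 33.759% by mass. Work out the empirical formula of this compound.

Assume 100 g: 58.92 g Fe, 7.321 g Li, 33.759 g O.
Moles — Fe: 58.92 / 55.85 = 1.055 mol; Li: 7.321 / 6.94 = 1.055 mol; O: 33.759 / 16.00 = 2.11 mol
Divide by the smallest (1.055 mol Li): Fe 1.000, Li 1.000, O 2.000
→ FeLiO2

FeLiO2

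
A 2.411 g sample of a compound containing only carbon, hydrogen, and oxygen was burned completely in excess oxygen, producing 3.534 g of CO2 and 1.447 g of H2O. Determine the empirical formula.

mol C = 3.534 / 44.01 = 0.08030; mass C = 0.08030 × 12.01 = 0.9644 g
mol H = 2 × (1.447 / 18.02) = 0.1606; mass H = 0.1606 × 1.008 = 0.1619 g
mass O = 2.411 − (1.126) = 1.285 g → mol O = 0.08029
Divide by the smallest (0.08029 mol O): C 1.000, H 2.000, O 1.000
Ratio ≈ 1:2:1, so the empirical formula is CH2O

CH2O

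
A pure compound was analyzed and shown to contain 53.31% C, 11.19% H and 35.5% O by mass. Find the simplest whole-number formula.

C2H5O

Assume 100 g: 53.31 g C, 11.19 g H, 35.5 g O.
Moles — C: 53.31 / 12.01 = 4.439 mol; H: 11.19 / 1.008 = 11.1 mol; O: 35.5 / 16.00 = 2.219 mol
Divide by the smallest (2.219 mol O): C 2.001, H 5.003, O 1.000
≈ 2:5:1 → C2H5O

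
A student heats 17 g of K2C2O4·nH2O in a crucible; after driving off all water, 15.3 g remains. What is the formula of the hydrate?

K2C2O4·H2O

Mass of water lost = 17 − 15.3 = 1.7 g → 1.7 / 18.02 = 0.09434 mol H2O
Molar mass of K2C2O4 = 166.22 g/mol → mol K2C2O4 = 15.3 / 166.22 = 0.09205
n = 0.09434 / 0.09205 = 1.02 ≈ 1 → K2C2O4·H2O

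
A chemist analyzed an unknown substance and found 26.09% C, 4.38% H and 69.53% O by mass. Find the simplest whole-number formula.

Assume 100 g: 26.09 g C, 4.38 g H, 69.53 g O.
n(C) = 26.09/12.01 = 2.172, n(H) = 4.38/1.008 = 4.345, n(O) = 69.53/16.00 = 4.346
Smallest is C at 2.172 mol; normalising gives C 1.000, H 2.000, O 2.000
Ratio ≈ 1:2:2, so the empirical formula is CH2O2

CH2O2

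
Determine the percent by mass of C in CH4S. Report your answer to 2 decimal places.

Molar mass = 1(12.01) + 4(1.008) + 1(32.07) = 48.112 g/mol
Mass of C per mole = 1 × 12.01 = 12.010 g
% C = 12.010 / 48.112 × 100 = 24.96%

24.96%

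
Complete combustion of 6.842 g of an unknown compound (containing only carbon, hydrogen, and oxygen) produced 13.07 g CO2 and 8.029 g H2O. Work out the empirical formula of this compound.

mol C = 13.07 / 44.01 = 0.2970; mass C = 0.2970 × 12.01 = 3.567 g
mol H = 2 × (8.029 / 18.02) = 0.8911; mass H = 0.8911 × 1.008 = 0.8982 g
mass O = 6.842 − (4.465) = 2.377 g → mol O = 0.1486
Divide by the smallest (0.1486 mol O): C 1.999, H 5.998, O 1.000
→ C2H6O

C2H6O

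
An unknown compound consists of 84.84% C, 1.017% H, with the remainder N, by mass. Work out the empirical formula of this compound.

C7HN

Assume 100 g: 84.84 g C, 1.017 g H, 14.143 g N.
C: 84.84 g ÷ 12.01 g/mol = 7.064 mol
H: 1.017 g ÷ 1.008 g/mol = 1.009 mol
N: 14.143 g ÷ 14.01 g/mol = 1.009 mol
Smallest is H at 1.009 mol; normalising gives C 7.002, H 1.000, N 1.001
≈ 7:1:1 → C7HN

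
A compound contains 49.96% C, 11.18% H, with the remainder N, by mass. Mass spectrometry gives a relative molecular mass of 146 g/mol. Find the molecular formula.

Assume 100 g: 49.96 g C, 11.18 g H, 38.86 g N.
C: 49.96 g ÷ 12.01 g/mol = 4.16 mol
H: 11.18 g ÷ 1.008 g/mol = 11.09 mol
N: 38.86 g ÷ 14.01 g/mol = 2.774 mol
Smallest is N at 2.774 mol; normalising gives C 1.500, H 3.999, N 1.000
×2: C 3.00, H 8.00, N 2.00 → C3H8N2
Empirical-formula mass = 72.11 g/mol
n = 146 / 72.11 = 2.02 ≈ 2
Molecular formula = (C3H8N2)×2 = C6H16N4

C6H16N4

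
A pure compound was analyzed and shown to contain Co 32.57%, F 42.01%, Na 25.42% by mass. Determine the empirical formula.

Assume 100 g: 32.57 g Co, 42.01 g F, 25.42 g Na.
Co: 32.57 g ÷ 58.93 g/mol = 0.5527 mol
F: 42.01 g ÷ 19.00 g/mol = 2.211 mol
Na: 25.42 g ÷ 22.99 g/mol = 1.106 mol
Smallest is Co at 0.5527 mol; normalising gives Co 1.000, F 4.001, Na 2.001
Ratio ≈ 1:4:2, so the empirical formula is CoF4Na2

CoF4Na2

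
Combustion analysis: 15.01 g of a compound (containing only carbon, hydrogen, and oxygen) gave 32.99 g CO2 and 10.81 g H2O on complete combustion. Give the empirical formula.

mol C = 32.99 / 44.01 = 0.7496; mass C = 0.7496 × 12.01 = 9.003 g
mol H = 2 × (10.81 / 18.02) = 1.200; mass H = 1.200 × 1.008 = 1.209 g
mass O = 15.01 − (10.21) = 4.798 g → mol O = 0.2999
Ratios (÷ 0.2999): C 2.500, H 4.001, O 1.000
Multiply by 2: C 5.00, H 8.00, O 2.00 → C5H8O2

C5H8O2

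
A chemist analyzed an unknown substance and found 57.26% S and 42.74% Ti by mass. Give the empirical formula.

Assume 100 g: 57.26 g S, 42.74 g Ti.
S: 57.26 g ÷ 32.07 g/mol = 1.785 mol
Ti: 42.74 g ÷ 47.87 g/mol = 0.8928 mol
Divide by the smallest (0.8928 mol Ti): S 2.000, Ti 1.000
Ratio ≈ 2:1, so the empirical formula is S2Ti

S2Ti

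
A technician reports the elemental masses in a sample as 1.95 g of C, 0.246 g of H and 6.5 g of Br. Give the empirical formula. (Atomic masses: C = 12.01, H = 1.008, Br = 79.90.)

Moles — C: 1.95 / 12.01 = 0.1624 mol; H: 0.246 / 1.008 = 0.244 mol; Br: 6.5 / 79.90 = 0.08135 mol
Smallest is Br at 0.08135 mol; normalising gives C 1.996, H 3.000, Br 1.000
→ C2H3Br

C2H3Br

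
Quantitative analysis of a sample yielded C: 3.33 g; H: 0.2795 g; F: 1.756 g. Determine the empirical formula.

C3H3F

Moles — C: 3.33 / 12.01 = 0.2773 mol; H: 0.2795 / 1.008 = 0.2773 mol; F: 1.756 / 19.00 = 0.09242 mol
Ratios (÷ 0.09242): C 3.000, H 3.000, F 1.000
≈ 3:3:1 → C3H3F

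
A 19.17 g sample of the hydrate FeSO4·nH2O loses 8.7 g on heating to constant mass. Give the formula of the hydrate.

FeSO4·7H2O

Mass of anhydrous FeSO4 = 19.17 − 8.7 = 10.47 g
mol H2O = 8.7 / 18.02 = 0.4828
Molar mass of FeSO4 = 151.92 g/mol → mol FeSO4 = 10.47 / 151.92 = 0.06892
n = 0.4828 / 0.06892 = 7.01 ≈ 7 → FeSO4·7H2O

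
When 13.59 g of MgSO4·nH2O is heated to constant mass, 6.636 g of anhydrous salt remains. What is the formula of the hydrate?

Mass of water lost = 13.59 − 6.636 = 6.954 g → 6.954 / 18.02 = 0.3859 mol H2O
Molar mass of MgSO4 = 120.38 g/mol → mol MgSO4 = 6.636 / 120.38 = 0.05513
n = 0.3859 / 0.05513 = 7.00 ≈ 7 → MgSO4·7H2O

MgSO4·7H2O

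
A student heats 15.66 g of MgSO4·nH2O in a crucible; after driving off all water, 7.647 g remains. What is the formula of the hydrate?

MgSO4·7H2O

Mass of water lost = 15.66 − 7.647 = 8.013 g → 8.013 / 18.02 = 0.4447 mol H2O
Molar mass of MgSO4 = 120.38 g/mol → mol MgSO4 = 7.647 / 120.38 = 0.06352
n = 0.4447 / 0.06352 = 7.00 ≈ 7 → MgSO4·7H2O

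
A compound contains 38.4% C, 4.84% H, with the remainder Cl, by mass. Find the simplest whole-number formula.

C2H3Cl

Assume 100 g: 38.4 g C, 4.84 g H, 56.76 g Cl.
n(C) = 38.4/12.01 = 3.197, n(H) = 4.84/1.008 = 4.802, n(Cl) = 56.76/35.45 = 1.601
Smallest is Cl at 1.601 mol; normalising gives C 1.997, H 2.999, Cl 1.000
Ratio ≈ 2:3:1, so the empirical formula is C2H3Cl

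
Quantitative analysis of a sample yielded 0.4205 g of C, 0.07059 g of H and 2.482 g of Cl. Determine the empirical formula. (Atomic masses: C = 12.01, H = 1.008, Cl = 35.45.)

CH2Cl2

Moles — C: 0.4205 / 12.01 = 0.03501 mol; H: 0.07059 / 1.008 = 0.07003 mol; Cl: 2.482 / 35.45 = 0.07001 mol
Divide by the smallest (0.03501 mol C): C 1.000, H 2.000, Cl 2.000
≈ 1:2:2 → CH2Cl2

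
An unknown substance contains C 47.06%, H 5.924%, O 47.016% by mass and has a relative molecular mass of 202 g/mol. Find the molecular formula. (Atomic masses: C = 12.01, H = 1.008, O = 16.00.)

Assume 100 g: 47.06 g C, 5.924 g H, 47.016 g O.
Moles — C: 47.06 / 12.01 = 3.918 mol; H: 5.924 / 1.008 = 5.877 mol; O: 47.016 / 16.00 = 2.938 mol
Divide by the smallest (2.938 mol O): C 1.333, H 2.000, O 1.000
×3: C 4.00, H 6.00, O 3.00 → C4H6O3
Empirical-formula mass = 102.09 g/mol
n = 202 / 102.09 = 1.98 ≈ 2
Molecular formula = (C4H6O3)×2 = C8H12O6

C8H12O6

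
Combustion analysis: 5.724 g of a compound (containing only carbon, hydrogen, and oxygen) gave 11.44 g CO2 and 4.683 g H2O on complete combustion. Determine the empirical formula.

mol C = 11.44 / 44.01 = 0.2599; mass C = 0.2599 × 12.01 = 3.122 g
mol H = 2 × (4.683 / 18.02) = 0.5198; mass H = 0.5198 × 1.008 = 0.5239 g
mass O = 5.724 − (3.646) = 2.078 g → mol O = 0.1299
Divide by the smallest (0.1299 mol O): C 2.001, H 4.002, O 1.000
Ratio ≈ 2:4:1, so the empirical formula is C2H4O

C2H4O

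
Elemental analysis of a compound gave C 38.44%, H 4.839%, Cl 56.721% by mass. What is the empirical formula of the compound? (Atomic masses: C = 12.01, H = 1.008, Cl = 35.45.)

C2H3Cl

Assume 100 g: 38.44 g C, 4.839 g H, 56.721 g Cl.
n(C) = 38.44/12.01 = 3.201, n(H) = 4.839/1.008 = 4.801, n(Cl) = 56.721/35.45 = 1.6
Smallest is Cl at 1.6 mol; normalising gives C 2.000, H 3.000, Cl 1.000
≈ 2:3:1 → C2H3Cl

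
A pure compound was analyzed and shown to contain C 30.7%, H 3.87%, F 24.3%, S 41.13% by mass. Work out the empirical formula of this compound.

C2H3FS

Assume 100 g: 30.7 g C, 3.87 g H, 24.3 g F, 41.13 g S.
C: 30.7 g ÷ 12.01 g/mol = 2.556 mol
H: 3.87 g ÷ 1.008 g/mol = 3.839 mol
F: 24.3 g ÷ 19.00 g/mol = 1.279 mol
S: 41.13 g ÷ 32.07 g/mol = 1.283 mol
Divide by the smallest (1.279 mol F): C 1.999, H 3.002, F 1.000, S 1.003
Ratio ≈ 2:3:1:1, so the empirical formula is C2H3FS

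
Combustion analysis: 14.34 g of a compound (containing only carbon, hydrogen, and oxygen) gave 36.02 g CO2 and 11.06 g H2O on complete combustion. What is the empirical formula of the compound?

mol C = 36.02 / 44.01 = 0.8185; mass C = 0.8185 × 12.01 = 9.830 g
mol H = 2 × (11.06 / 18.02) = 1.228; mass H = 1.228 × 1.008 = 1.237 g
mass O = 14.34 − (11.07) = 3.273 g → mol O = 0.2046
Smallest is O at 0.2046 mol; normalising gives C 4.001, H 6.001, O 1.000
≈ 4:6:1 → C4H6O

C4H6O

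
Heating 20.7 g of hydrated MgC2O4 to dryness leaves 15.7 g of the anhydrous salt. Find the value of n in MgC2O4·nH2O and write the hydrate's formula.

MgC2O4·2H2O

Mass of water lost = 20.7 − 15.7 = 5 g → 5 / 18.02 = 0.2775 mol H2O
Molar mass of MgC2O4 = 112.33 g/mol → mol MgC2O4 = 15.7 / 112.33 = 0.1398
n = 0.2775 / 0.1398 = 1.99 ≈ 2 → MgC2O4·2H2O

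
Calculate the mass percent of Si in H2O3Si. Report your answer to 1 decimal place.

36.0%

Molar mass = 2(1.008) + 3(16.00) + 1(28.09) = 78.106 g/mol
Mass of Si per mole = 1 × 28.09 = 28.090 g
% Si = 28.090 / 78.106 × 100 = 36.0%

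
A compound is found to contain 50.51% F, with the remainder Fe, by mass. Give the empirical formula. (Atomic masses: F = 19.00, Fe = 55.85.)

Assume 100 g: 50.51 g F, 49.49 g Fe.
n(F) = 50.51/19.00 = 2.658, n(Fe) = 49.49/55.85 = 0.8861
Smallest is Fe at 0.8861 mol; normalising gives F 3.000, Fe 1.000
Ratio ≈ 3:1, so the empirical formula is F3Fe

F3Fe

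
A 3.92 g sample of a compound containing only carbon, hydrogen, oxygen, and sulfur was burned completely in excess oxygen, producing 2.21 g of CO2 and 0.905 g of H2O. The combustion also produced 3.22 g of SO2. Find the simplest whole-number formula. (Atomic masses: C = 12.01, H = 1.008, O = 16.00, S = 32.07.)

mol C = 2.21 / 44.01 = 0.05022; mass C = 0.05022 × 12.01 = 0.6031 g
mol H = 2 × (0.905 / 18.02) = 0.1004; mass H = 0.1004 × 1.008 = 0.1012 g
mol S = 3.22 / 64.07 = 0.05026; mass S = 1.612 g
mass O = 3.92 − (2.316) = 1.604 g → mol O = 0.1002
Smallest is C at 0.05022 mol; normalising gives C 1.000, H 2.000, O 1.996, S 1.001
≈ 1:2:2:1 → CH2O2S

CH2O2S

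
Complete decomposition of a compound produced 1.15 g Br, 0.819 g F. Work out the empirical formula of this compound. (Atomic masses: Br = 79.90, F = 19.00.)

BrF3

Moles — Br: 1.15 / 79.90 = 0.01439 mol; F: 0.819 / 19.00 = 0.04311 mol
Divide by the smallest (0.01439 mol Br): Br 1.000, F 2.995
→ BrF3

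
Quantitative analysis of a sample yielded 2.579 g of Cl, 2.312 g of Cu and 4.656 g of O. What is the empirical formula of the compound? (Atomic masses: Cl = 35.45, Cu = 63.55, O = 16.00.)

n(Cl) = 2.579/35.45 = 0.07275, n(Cu) = 2.312/63.55 = 0.03638, n(O) = 4.656/16.00 = 0.291
Ratios (÷ 0.03638): Cl 2.000, Cu 1.000, O 7.999
→ Cl2CuO8

Cl2CuO8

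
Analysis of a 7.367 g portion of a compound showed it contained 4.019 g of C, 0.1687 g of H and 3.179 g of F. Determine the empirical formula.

n(C) = 4.019/12.01 = 0.3346, n(H) = 0.1687/1.008 = 0.1674, n(F) = 3.179/19.00 = 0.1673
Ratios (÷ 0.1673): C 2.000, H 1.000, F 1.000
Ratio ≈ 2:1:1, so the empirical formula is C2HF

C2HF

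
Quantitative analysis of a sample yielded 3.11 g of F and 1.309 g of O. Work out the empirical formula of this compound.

n(F) = 3.11/19.00 = 0.1637, n(O) = 1.309/16.00 = 0.08181
Ratios (÷ 0.08181): F 2.001, O 1.000
→ F2O

F2O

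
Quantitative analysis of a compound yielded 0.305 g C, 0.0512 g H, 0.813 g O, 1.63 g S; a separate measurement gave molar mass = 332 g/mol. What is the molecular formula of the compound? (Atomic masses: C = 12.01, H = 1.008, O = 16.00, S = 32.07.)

n(C) = 0.305/12.01 = 0.0254, n(H) = 0.0512/1.008 = 0.05079, n(O) = 0.813/16.00 = 0.05081, n(S) = 1.63/32.07 = 0.05083
Ratios (÷ 0.0254): C 1.000, H 2.000, O 2.001, S 2.001
→ CH2O2S2
Empirical-formula mass = 110.17 g/mol
n = 332 / 110.17 = 3.01 ≈ 3
Molecular formula = (CH2O2S2)×3 = C3H6O6S6

C3H6O6S6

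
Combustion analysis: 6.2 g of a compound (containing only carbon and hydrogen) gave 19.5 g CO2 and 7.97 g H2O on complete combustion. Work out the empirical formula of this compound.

CH2

mol C = 19.5 / 44.01 = 0.4431; mass C = 0.4431 × 12.01 = 5.321 g
mol H = 2 × (7.97 / 18.02) = 0.8846; mass H = 0.8846 × 1.008 = 0.8916 g
Ratios (÷ 0.4431): C 1.000, H 1.996
Ratio ≈ 1:2, so the empirical formula is CH2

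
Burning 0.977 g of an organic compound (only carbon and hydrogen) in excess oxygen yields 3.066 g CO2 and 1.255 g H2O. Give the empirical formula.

mol C = 3.066 / 44.01 = 0.06967; mass C = 0.06967 × 12.01 = 0.8367 g
mol H = 2 × (1.255 / 18.02) = 0.1393; mass H = 0.1393 × 1.008 = 0.1404 g
Smallest is C at 0.06967 mol; normalising gives C 1.000, H 1.999
Ratio ≈ 1:2, so the empirical formula is CH2

CH2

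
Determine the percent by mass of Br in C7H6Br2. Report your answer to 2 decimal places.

Molar mass = 7(12.01) + 6(1.008) + 2(79.90) = 249.918 g/mol
Mass of Br per mole = 2 × 79.90 = 159.800 g
% Br = 159.800 / 249.918 × 100 = 63.94%

63.94%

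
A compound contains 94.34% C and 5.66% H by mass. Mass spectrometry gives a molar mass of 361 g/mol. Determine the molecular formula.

C28H20

Assume 100 g: 94.34 g C, 5.66 g H.
n(C) = 94.34/12.01 = 7.855, n(H) = 5.66/1.008 = 5.615
Ratios (÷ 5.615): C 1.399, H 1.000
Scaling by 5: C 6.99, H 5.00 → C7H5
Empirical-formula mass = 89.11 g/mol
n = 361 / 89.11 = 4.05 ≈ 4
Molecular formula = (C7H5)×4 = C28H20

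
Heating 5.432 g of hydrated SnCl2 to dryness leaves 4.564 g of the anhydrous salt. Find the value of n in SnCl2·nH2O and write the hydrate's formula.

SnCl2·2H2O

Mass of water lost = 5.432 − 4.564 = 0.868 g → 0.868 / 18.02 = 0.04817 mol H2O
Molar mass of SnCl2 = 189.61 g/mol → mol SnCl2 = 4.564 / 189.61 = 0.02407
n = 0.04817 / 0.02407 = 2.00 ≈ 2 → SnCl2·2H2O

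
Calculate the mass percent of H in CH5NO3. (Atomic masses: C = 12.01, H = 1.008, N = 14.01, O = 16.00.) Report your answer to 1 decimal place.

6.4%

Molar mass = 1(12.01) + 5(1.008) + 1(14.01) + 3(16.00) = 79.060 g/mol
Mass of H per mole = 5 × 1.008 = 5.040 g
% H = 5.040 / 79.060 × 100 = 6.4%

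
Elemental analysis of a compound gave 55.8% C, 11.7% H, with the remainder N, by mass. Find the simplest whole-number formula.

Assume 100 g: 55.8 g C, 11.7 g H, 32.5 g N.
Moles — C: 55.8 / 12.01 = 4.646 mol; H: 11.7 / 1.008 = 11.61 mol; N: 32.5 / 14.01 = 2.32 mol
Ratios (÷ 2.32): C 2.003, H 5.004, N 1.000
→ C2H5N

C2H5N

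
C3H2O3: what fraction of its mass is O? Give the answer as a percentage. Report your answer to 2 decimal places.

55.78%

Molar mass = 3(12.01) + 2(1.008) + 3(16.00) = 86.046 g/mol
Mass of O per mole = 3 × 16.00 = 48.000 g
% O = 48.000 / 86.046 × 100 = 55.78%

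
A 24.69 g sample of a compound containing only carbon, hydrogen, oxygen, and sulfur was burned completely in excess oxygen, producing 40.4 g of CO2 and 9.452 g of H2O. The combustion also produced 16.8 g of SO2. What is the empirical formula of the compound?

C7H8O2S2

mol C = 40.4 / 44.01 = 0.9180; mass C = 0.9180 × 12.01 = 11.02 g
mol H = 2 × (9.452 / 18.02) = 1.049; mass H = 1.049 × 1.008 = 1.057 g
mol S = 16.8 / 64.07 = 0.2622; mass S = 8.409 g
mass O = 24.69 − (20.49) = 4.199 g → mol O = 0.2624
Smallest is S at 0.2622 mol; normalising gives C 3.501, H 4.001, O 1.001, S 1.000
×2: C 7.00, H 8.00, O 2.00, S 2.00 → C7H8O2S2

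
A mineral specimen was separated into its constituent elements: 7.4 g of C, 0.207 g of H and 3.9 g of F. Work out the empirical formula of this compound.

C3HF

n(C) = 7.4/12.01 = 0.6162, n(H) = 0.207/1.008 = 0.2054, n(F) = 3.9/19.00 = 0.2053
Divide by the smallest (0.2053 mol F): C 3.002, H 1.000, F 1.000
Ratio ≈ 3:1:1, so the empirical formula is C3HF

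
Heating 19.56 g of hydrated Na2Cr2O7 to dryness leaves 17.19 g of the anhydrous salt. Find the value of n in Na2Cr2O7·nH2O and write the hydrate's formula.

Mass of water lost = 19.56 − 17.19 = 2.37 g → 2.37 / 18.02 = 0.1315 mol H2O
Molar mass of Na2Cr2O7 = 261.98 g/mol → mol Na2Cr2O7 = 17.19 / 261.98 = 0.06562
n = 0.1315 / 0.06562 = 2.00 ≈ 2 → Na2Cr2O7·2H2O

Na2Cr2O7·2H2O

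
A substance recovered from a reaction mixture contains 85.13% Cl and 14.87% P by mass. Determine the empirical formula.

Assume 100 g: 85.13 g Cl, 14.87 g P.
Moles — Cl: 85.13 / 35.45 = 2.401 mol; P: 14.87 / 30.97 = 0.4801 mol
Divide by the smallest (0.4801 mol P): Cl 5.001, P 1.000
Ratio ≈ 5:1, so the empirical formula is Cl5P

Cl5P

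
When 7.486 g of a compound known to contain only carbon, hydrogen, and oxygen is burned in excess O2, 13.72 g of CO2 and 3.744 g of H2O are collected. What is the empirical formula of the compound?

mol C = 13.72 / 44.01 = 0.3117; mass C = 0.3117 × 12.01 = 3.744 g
mol H = 2 × (3.744 / 18.02) = 0.4155; mass H = 0.4155 × 1.008 = 0.4189 g
mass O = 7.486 − (4.163) = 3.323 g → mol O = 0.2077
Divide by the smallest (0.2077 mol O): C 1.501, H 2.001, O 1.000
×2: C 3.00, H 4.00, O 2.00 → C3H4O2

C3H4O2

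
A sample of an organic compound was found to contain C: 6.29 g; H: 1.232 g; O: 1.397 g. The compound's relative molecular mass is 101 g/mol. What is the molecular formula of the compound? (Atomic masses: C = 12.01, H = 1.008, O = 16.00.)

C6H14O

n(C) = 6.29/12.01 = 0.5237, n(H) = 1.232/1.008 = 1.222, n(O) = 1.397/16.00 = 0.08731
Divide by the smallest (0.08731 mol O): C 5.998, H 13.998, O 1.000
≈ 6:14:1 → C6H14O
Empirical-formula mass = 102.17 g/mol
n = 101 / 102.17 = 0.99 ≈ 1
Molecular formula = empirical formula = C6H14O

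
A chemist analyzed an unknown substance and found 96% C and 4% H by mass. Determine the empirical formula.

Assume 100 g: 96 g C, 4 g H.
Moles — C: 96 / 12.01 = 7.993 mol; H: 4 / 1.008 = 3.968 mol
Ratios (÷ 3.968): C 2.014, H 1.000
≈ 2:1 → C2H

C2H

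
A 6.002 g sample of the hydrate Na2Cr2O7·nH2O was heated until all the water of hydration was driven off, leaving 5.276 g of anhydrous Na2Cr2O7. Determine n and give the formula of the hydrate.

Mass of water lost = 6.002 − 5.276 = 0.726 g → 0.726 / 18.02 = 0.04029 mol H2O
Molar mass of Na2Cr2O7 = 261.98 g/mol → mol Na2Cr2O7 = 5.276 / 261.98 = 0.02014
n = 0.04029 / 0.02014 = 2.00 ≈ 2 → Na2Cr2O7·2H2O

Na2Cr2O7·2H2O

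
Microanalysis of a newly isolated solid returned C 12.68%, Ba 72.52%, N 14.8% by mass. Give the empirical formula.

C2BaN2

Assume 100 g: 12.68 g C, 72.52 g Ba, 14.8 g N.
Moles — C: 12.68 / 12.01 = 1.056 mol; Ba: 72.52 / 137.33 = 0.5281 mol; N: 14.8 / 14.01 = 1.056 mol
Divide by the smallest (0.5281 mol Ba): C 1.999, Ba 1.000, N 2.000
Ratio ≈ 2:1:2, so the empirical formula is C2BaN2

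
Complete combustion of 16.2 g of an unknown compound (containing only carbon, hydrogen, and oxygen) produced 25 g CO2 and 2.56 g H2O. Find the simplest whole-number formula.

mol C = 25 / 44.01 = 0.5681; mass C = 0.5681 × 12.01 = 6.822 g
mol H = 2 × (2.56 / 18.02) = 0.2841; mass H = 0.2841 × 1.008 = 0.2864 g
mass O = 16.2 − (7.109) = 9.091 g → mol O = 0.5682
Ratios (÷ 0.2841): C 1.999, H 1.000, O 2.000
Ratio ≈ 2:1:2, so the empirical formula is C2HO2

C2HO2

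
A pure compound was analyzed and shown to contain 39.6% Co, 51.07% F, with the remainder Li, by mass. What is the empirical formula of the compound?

CoF4Li2

Assume 100 g: 39.6 g Co, 51.07 g F, 9.33 g Li.
Co: 39.6 g ÷ 58.93 g/mol = 0.672 mol
F: 51.07 g ÷ 19.00 g/mol = 2.688 mol
Li: 9.33 g ÷ 6.94 g/mol = 1.344 mol
Ratios (÷ 0.672): Co 1.000, F 4.000, Li 2.001
→ CoF4Li2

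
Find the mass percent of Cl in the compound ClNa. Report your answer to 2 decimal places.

60.66%

Molar mass = 1(35.45) + 1(22.99) = 58.440 g/mol
Mass of Cl per mole = 1 × 35.45 = 35.450 g
% Cl = 35.450 / 58.440 × 100 = 60.66%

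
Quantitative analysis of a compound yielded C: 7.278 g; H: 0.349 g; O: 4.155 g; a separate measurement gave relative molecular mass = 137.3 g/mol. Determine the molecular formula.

C: 7.278 g ÷ 12.01 g/mol = 0.606 mol
H: 0.349 g ÷ 1.008 g/mol = 0.3462 mol
O: 4.155 g ÷ 16.00 g/mol = 0.2597 mol
Smallest is O at 0.2597 mol; normalising gives C 2.334, H 1.333, O 1.000
Multiply by 3: C 7.00, H 4.00, O 3.00 → C7H4O3
Empirical-formula mass = 136.10 g/mol
n = 137.3 / 136.10 = 1.01 ≈ 1
Molecular formula = empirical formula = C7H4O3

C7H4O3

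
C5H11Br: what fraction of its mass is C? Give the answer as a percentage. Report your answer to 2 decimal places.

39.76%

Molar mass = 5(12.01) + 11(1.008) + 1(79.90) = 151.038 g/mol
Mass of C per mole = 5 × 12.01 = 60.050 g
% C = 60.050 / 151.038 × 100 = 39.76%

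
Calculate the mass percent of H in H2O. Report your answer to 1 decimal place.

11.2%

Molar mass = 2(1.008) + 1(16.00) = 18.016 g/mol
Mass of H per mole = 2 × 1.008 = 2.016 g
% H = 2.016 / 18.016 × 100 = 11.2%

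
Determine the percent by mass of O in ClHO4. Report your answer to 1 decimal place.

63.7%

Molar mass = 1(35.45) + 1(1.008) + 4(16.00) = 100.458 g/mol
Mass of O per mole = 4 × 16.00 = 64.000 g
% O = 64.000 / 100.458 × 100 = 63.7%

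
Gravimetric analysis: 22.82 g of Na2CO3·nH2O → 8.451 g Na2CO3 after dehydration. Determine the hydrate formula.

Na2CO3·10H2O

Mass of water lost = 22.82 − 8.451 = 14.37 g → 14.37 / 18.02 = 0.7974 mol H2O
Molar mass of Na2CO3 = 105.99 g/mol → mol Na2CO3 = 8.451 / 105.99 = 0.07973
n = 0.7974 / 0.07973 = 10.00 ≈ 10 → Na2CO3·10H2O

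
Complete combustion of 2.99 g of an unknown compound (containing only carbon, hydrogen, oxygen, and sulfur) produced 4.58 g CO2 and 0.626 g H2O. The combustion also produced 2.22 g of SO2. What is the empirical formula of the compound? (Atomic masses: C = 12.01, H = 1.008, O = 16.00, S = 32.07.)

C3H2OS

mol C = 4.58 / 44.01 = 0.1041; mass C = 0.1041 × 12.01 = 1.250 g
mol H = 2 × (0.626 / 18.02) = 0.06948; mass H = 0.06948 × 1.008 = 0.07003 g
mol S = 2.22 / 64.07 = 0.03465; mass S = 1.111 g
mass O = 2.99 − (2.431) = 0.5589 g → mol O = 0.03493
Ratios (÷ 0.03465): C 3.003, H 2.005, O 1.008, S 1.000
→ C3H2OS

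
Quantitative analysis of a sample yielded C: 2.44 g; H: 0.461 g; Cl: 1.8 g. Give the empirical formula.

C4H9Cl

n(C) = 2.44/12.01 = 0.2032, n(H) = 0.461/1.008 = 0.4573, n(Cl) = 1.8/35.45 = 0.05078
Ratios (÷ 0.05078): C 4.001, H 9.007, Cl 1.000
≈ 4:9:1 → C4H9Cl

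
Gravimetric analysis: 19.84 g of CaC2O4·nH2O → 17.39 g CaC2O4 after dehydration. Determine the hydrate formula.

Mass of water lost = 19.84 − 17.39 = 2.45 g → 2.45 / 18.02 = 0.136 mol H2O
Molar mass of CaC2O4 = 128.10 g/mol → mol CaC2O4 = 17.39 / 128.10 = 0.1358
n = 0.136 / 0.1358 = 1.00 ≈ 1 → CaC2O4·H2O

CaC2O4·H2O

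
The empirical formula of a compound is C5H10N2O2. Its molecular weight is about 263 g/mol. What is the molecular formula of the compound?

Empirical-formula mass = 130.15 g/mol
n = 263 / 130.15 = 2.02 ≈ 2
Molecular formula = (C5H10N2O2)2 = C10H20N4O4

C10H20N4O4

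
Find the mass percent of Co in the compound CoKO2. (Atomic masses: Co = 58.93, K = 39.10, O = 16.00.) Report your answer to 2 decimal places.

Molar mass = 1(58.93) + 1(39.10) + 2(16.00) = 130.030 g/mol
Mass of Co per mole = 1 × 58.93 = 58.930 g
% Co = 58.930 / 130.030 × 100 = 45.32%

45.32%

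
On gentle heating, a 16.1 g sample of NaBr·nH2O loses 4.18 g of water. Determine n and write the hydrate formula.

Mass of anhydrous NaBr = 16.1 − 4.18 = 11.92 g
mol H2O = 4.18 / 18.02 = 0.232
Molar mass of NaBr = 102.89 g/mol → mol NaBr = 11.92 / 102.89 = 0.1159
n = 0.232 / 0.1159 = 2.00 ≈ 2 → NaBr·2H2O

NaBr·2H2O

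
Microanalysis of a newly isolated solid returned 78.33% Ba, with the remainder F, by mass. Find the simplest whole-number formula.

BaF2

Assume 100 g: 78.33 g Ba, 21.67 g F.
Moles — Ba: 78.33 / 137.33 = 0.5704 mol; F: 21.67 / 19.00 = 1.141 mol
Ratios (÷ 0.5704): Ba 1.000, F 2.000
Ratio ≈ 1:2, so the empirical formula is BaF2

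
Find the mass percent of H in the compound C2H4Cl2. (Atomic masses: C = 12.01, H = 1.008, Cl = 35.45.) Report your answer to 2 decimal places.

Molar mass = 2(12.01) + 4(1.008) + 2(35.45) = 98.952 g/mol
Mass of H per mole = 4 × 1.008 = 4.032 g
% H = 4.032 / 98.952 × 100 = 4.07%

4.07%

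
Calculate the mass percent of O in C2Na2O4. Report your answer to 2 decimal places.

Molar mass = 2(12.01) + 2(22.99) + 4(16.00) = 134.000 g/mol
Mass of O per mole = 4 × 16.00 = 64.000 g
% O = 64.000 / 134.000 × 100 = 47.76%

47.76%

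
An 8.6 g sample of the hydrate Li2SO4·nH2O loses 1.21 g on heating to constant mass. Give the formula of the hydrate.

Mass of anhydrous Li2SO4 = 8.6 − 1.21 = 7.39 g
mol H2O = 1.21 / 18.02 = 0.06715
Molar mass of Li2SO4 = 109.95 g/mol → mol Li2SO4 = 7.39 / 109.95 = 0.06721
n = 0.06715 / 0.06721 = 1.00 ≈ 1 → Li2SO4·H2O

Li2SO4·H2O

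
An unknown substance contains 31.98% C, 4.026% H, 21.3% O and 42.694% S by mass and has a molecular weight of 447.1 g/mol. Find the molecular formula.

Assume 100 g: 31.98 g C, 4.026 g H, 21.3 g O, 42.694 g S.
n(C) = 31.98/12.01 = 2.663, n(H) = 4.026/1.008 = 3.994, n(O) = 21.3/16.00 = 1.331, n(S) = 42.694/32.07 = 1.331
Ratios (÷ 1.331): C 2.000, H 3.000, O 1.000, S 1.000
→ C2H3OS
Empirical-formula mass = 75.11 g/mol
n = 447.1 / 75.11 = 5.95 ≈ 6
Molecular formula = (C2H3OS)×6 = C12H18O6S6

C12H18O6S6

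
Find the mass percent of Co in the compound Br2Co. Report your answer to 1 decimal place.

Molar mass = 2(79.90) + 1(58.93) = 218.730 g/mol
Mass of Co per mole = 1 × 58.93 = 58.930 g
% Co = 58.930 / 218.730 × 100 = 26.9%

26.9%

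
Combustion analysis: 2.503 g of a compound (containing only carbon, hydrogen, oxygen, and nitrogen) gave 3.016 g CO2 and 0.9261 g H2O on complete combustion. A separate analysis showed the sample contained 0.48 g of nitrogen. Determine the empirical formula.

mol C = 3.016 / 44.01 = 0.06853; mass C = 0.06853 × 12.01 = 0.8230 g
mol H = 2 × (0.9261 / 18.02) = 0.1028; mass H = 0.1028 × 1.008 = 0.1036 g
mol N = 0.48 / 14.01 = 0.03426
mass O = 2.503 − (1.407) = 1.096 g → mol O = 0.06852
Ratios (÷ 0.03426): C 2.000, H 3.000, N 1.000, O 2.000
≈ 2:3:1:2 → C2H3NO2

C2H3NO2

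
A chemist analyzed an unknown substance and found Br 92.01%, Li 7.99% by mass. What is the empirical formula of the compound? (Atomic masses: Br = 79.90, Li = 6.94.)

BrLi

Assume 100 g: 92.01 g Br, 7.99 g Li.
Moles — Br: 92.01 / 79.90 = 1.152 mol; Li: 7.99 / 6.94 = 1.151 mol
Divide by the smallest (1.151 mol Li): Br 1.000, Li 1.000
→ BrLi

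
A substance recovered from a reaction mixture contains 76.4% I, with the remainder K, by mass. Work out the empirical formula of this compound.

Assume 100 g: 76.4 g I, 23.6 g K.
n(I) = 76.4/126.90 = 0.602, n(K) = 23.6/39.10 = 0.6036
Ratios (÷ 0.602): I 1.000, K 1.003
→ IK

IK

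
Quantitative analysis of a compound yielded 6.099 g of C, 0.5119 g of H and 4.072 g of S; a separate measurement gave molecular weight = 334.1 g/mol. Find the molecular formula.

C16H16S4

n(C) = 6.099/12.01 = 0.5078, n(H) = 0.5119/1.008 = 0.5078, n(S) = 4.072/32.07 = 0.127
Smallest is S at 0.127 mol; normalising gives C 4.000, H 4.000, S 1.000
Ratio ≈ 4:4:1, so the empirical formula is C4H4S
Empirical-formula mass = 84.14 g/mol
n = 334.1 / 84.14 = 3.97 ≈ 4
Molecular formula = (C4H4S)×4 = C16H16S4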